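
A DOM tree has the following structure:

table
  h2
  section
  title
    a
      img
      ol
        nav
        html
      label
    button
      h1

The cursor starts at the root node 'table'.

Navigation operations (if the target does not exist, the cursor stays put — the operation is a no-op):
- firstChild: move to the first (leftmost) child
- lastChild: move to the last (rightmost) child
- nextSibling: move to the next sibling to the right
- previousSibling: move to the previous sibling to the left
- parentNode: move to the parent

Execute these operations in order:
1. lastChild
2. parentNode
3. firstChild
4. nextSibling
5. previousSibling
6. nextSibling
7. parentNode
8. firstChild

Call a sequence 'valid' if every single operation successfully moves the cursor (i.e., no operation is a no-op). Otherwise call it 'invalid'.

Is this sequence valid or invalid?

Answer: valid

Derivation:
After 1 (lastChild): title
After 2 (parentNode): table
After 3 (firstChild): h2
After 4 (nextSibling): section
After 5 (previousSibling): h2
After 6 (nextSibling): section
After 7 (parentNode): table
After 8 (firstChild): h2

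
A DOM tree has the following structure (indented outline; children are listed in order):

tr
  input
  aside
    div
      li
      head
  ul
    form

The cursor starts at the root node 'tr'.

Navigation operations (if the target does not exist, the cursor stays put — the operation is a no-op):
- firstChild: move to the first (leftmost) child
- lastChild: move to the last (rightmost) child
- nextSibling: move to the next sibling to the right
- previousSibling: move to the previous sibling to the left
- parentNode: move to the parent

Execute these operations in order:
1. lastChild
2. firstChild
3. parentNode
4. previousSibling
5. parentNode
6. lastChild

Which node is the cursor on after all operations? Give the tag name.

Answer: ul

Derivation:
After 1 (lastChild): ul
After 2 (firstChild): form
After 3 (parentNode): ul
After 4 (previousSibling): aside
After 5 (parentNode): tr
After 6 (lastChild): ul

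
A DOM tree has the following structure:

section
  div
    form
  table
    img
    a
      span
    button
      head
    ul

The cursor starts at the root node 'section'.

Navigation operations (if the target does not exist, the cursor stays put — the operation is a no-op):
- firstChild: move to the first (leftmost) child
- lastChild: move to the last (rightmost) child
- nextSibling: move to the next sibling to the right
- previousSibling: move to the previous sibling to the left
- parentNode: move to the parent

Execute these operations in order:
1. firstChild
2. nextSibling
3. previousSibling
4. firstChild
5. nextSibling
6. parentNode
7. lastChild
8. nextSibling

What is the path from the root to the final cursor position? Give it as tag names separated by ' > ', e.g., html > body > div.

Answer: section > div > form

Derivation:
After 1 (firstChild): div
After 2 (nextSibling): table
After 3 (previousSibling): div
After 4 (firstChild): form
After 5 (nextSibling): form (no-op, stayed)
After 6 (parentNode): div
After 7 (lastChild): form
After 8 (nextSibling): form (no-op, stayed)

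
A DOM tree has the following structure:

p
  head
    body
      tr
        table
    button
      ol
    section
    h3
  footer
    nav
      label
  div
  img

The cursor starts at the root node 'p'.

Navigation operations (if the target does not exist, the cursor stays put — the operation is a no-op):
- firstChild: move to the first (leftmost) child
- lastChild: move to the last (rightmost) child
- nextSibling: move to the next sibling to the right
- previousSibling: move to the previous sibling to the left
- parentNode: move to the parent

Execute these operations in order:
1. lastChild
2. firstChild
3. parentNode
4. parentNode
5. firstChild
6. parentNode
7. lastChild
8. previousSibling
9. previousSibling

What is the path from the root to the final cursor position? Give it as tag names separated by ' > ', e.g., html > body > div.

Answer: p > footer

Derivation:
After 1 (lastChild): img
After 2 (firstChild): img (no-op, stayed)
After 3 (parentNode): p
After 4 (parentNode): p (no-op, stayed)
After 5 (firstChild): head
After 6 (parentNode): p
After 7 (lastChild): img
After 8 (previousSibling): div
After 9 (previousSibling): footer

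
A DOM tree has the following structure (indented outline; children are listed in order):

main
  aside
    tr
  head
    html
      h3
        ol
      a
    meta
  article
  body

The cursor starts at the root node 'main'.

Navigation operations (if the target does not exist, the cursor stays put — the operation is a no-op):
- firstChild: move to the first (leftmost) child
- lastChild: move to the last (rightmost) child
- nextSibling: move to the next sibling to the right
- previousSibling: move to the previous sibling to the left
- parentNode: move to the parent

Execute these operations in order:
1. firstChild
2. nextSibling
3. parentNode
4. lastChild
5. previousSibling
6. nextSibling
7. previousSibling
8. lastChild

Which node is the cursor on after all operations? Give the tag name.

After 1 (firstChild): aside
After 2 (nextSibling): head
After 3 (parentNode): main
After 4 (lastChild): body
After 5 (previousSibling): article
After 6 (nextSibling): body
After 7 (previousSibling): article
After 8 (lastChild): article (no-op, stayed)

Answer: article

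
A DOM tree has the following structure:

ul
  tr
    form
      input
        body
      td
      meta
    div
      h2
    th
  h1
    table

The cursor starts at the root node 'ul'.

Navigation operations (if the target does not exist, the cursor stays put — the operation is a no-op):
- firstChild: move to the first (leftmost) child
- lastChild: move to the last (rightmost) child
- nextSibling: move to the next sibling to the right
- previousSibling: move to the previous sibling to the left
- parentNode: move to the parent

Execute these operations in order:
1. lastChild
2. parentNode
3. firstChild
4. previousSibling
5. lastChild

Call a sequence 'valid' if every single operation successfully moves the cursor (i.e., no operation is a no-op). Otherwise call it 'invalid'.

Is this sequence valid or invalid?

Answer: invalid

Derivation:
After 1 (lastChild): h1
After 2 (parentNode): ul
After 3 (firstChild): tr
After 4 (previousSibling): tr (no-op, stayed)
After 5 (lastChild): th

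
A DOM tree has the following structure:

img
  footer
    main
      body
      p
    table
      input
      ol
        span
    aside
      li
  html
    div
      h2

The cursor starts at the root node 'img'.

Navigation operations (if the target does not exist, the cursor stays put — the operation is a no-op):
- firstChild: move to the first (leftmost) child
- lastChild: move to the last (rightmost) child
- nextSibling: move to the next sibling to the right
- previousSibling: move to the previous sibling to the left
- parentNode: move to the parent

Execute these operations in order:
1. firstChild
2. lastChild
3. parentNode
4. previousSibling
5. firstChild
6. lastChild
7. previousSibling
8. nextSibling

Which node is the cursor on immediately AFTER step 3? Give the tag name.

Answer: footer

Derivation:
After 1 (firstChild): footer
After 2 (lastChild): aside
After 3 (parentNode): footer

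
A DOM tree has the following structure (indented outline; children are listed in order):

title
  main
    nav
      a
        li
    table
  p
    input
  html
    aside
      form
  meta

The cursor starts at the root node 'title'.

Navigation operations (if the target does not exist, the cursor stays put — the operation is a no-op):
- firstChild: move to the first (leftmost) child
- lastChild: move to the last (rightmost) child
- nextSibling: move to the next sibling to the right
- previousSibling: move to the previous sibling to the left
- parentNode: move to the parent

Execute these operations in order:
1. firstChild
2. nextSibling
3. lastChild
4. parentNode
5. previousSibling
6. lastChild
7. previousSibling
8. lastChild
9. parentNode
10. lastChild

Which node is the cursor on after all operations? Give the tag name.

After 1 (firstChild): main
After 2 (nextSibling): p
After 3 (lastChild): input
After 4 (parentNode): p
After 5 (previousSibling): main
After 6 (lastChild): table
After 7 (previousSibling): nav
After 8 (lastChild): a
After 9 (parentNode): nav
After 10 (lastChild): a

Answer: a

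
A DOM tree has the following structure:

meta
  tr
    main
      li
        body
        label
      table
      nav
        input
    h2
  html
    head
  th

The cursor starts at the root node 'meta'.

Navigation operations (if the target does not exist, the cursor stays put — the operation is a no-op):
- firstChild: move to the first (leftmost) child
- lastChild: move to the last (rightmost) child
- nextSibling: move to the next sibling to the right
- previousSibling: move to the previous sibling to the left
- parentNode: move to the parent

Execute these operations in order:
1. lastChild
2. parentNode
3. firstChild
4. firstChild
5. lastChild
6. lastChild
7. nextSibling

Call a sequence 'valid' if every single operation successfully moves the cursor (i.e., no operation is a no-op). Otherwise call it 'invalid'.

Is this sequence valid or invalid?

Answer: invalid

Derivation:
After 1 (lastChild): th
After 2 (parentNode): meta
After 3 (firstChild): tr
After 4 (firstChild): main
After 5 (lastChild): nav
After 6 (lastChild): input
After 7 (nextSibling): input (no-op, stayed)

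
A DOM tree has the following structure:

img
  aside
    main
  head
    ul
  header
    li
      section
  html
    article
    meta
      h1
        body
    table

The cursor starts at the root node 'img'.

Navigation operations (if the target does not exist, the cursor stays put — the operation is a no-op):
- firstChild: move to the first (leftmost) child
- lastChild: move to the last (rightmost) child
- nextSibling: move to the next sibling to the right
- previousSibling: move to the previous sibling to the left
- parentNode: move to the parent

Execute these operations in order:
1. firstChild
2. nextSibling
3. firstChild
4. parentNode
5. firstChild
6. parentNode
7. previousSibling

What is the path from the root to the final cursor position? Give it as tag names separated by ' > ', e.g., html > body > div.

Answer: img > aside

Derivation:
After 1 (firstChild): aside
After 2 (nextSibling): head
After 3 (firstChild): ul
After 4 (parentNode): head
After 5 (firstChild): ul
After 6 (parentNode): head
After 7 (previousSibling): aside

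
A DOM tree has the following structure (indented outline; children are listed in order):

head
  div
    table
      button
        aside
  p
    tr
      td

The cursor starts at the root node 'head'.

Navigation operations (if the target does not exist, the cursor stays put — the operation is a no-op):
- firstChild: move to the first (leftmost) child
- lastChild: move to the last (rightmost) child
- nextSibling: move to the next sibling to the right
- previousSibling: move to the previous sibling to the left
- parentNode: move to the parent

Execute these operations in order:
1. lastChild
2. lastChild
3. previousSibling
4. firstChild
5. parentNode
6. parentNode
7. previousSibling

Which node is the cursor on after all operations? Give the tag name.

After 1 (lastChild): p
After 2 (lastChild): tr
After 3 (previousSibling): tr (no-op, stayed)
After 4 (firstChild): td
After 5 (parentNode): tr
After 6 (parentNode): p
After 7 (previousSibling): div

Answer: div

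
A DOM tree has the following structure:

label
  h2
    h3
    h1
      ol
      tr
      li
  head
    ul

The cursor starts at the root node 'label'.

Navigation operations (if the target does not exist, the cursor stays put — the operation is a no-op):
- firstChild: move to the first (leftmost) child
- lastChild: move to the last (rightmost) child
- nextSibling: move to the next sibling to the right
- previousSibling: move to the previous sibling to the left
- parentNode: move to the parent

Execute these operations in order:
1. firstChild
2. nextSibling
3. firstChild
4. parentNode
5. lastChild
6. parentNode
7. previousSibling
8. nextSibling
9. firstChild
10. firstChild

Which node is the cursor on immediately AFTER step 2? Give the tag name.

Answer: head

Derivation:
After 1 (firstChild): h2
After 2 (nextSibling): head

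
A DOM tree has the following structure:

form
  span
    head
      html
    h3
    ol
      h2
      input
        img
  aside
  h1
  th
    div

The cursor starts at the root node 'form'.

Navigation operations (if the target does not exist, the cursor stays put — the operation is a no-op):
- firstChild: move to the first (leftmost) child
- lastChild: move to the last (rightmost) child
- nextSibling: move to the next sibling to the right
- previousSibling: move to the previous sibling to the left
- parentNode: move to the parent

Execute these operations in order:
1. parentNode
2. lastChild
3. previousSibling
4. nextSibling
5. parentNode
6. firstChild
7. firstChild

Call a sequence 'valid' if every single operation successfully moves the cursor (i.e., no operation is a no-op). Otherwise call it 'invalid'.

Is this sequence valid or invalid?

Answer: invalid

Derivation:
After 1 (parentNode): form (no-op, stayed)
After 2 (lastChild): th
After 3 (previousSibling): h1
After 4 (nextSibling): th
After 5 (parentNode): form
After 6 (firstChild): span
After 7 (firstChild): head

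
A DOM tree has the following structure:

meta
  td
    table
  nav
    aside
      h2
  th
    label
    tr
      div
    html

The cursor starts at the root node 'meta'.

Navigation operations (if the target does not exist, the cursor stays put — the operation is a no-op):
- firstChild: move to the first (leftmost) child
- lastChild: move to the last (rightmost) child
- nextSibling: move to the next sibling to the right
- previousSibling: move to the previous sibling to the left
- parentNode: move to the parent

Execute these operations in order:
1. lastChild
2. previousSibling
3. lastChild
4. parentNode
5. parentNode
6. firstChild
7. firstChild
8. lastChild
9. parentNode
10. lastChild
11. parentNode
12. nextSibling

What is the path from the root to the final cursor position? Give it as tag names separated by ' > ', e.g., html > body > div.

After 1 (lastChild): th
After 2 (previousSibling): nav
After 3 (lastChild): aside
After 4 (parentNode): nav
After 5 (parentNode): meta
After 6 (firstChild): td
After 7 (firstChild): table
After 8 (lastChild): table (no-op, stayed)
After 9 (parentNode): td
After 10 (lastChild): table
After 11 (parentNode): td
After 12 (nextSibling): nav

Answer: meta > nav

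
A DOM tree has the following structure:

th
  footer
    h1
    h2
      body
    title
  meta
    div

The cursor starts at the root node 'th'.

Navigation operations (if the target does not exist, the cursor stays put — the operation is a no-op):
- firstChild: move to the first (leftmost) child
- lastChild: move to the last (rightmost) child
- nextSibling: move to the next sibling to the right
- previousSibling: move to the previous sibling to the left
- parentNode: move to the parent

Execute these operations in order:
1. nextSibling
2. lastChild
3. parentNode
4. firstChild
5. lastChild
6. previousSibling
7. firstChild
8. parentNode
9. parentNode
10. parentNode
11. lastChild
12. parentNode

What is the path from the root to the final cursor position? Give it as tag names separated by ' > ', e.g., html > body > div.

Answer: th

Derivation:
After 1 (nextSibling): th (no-op, stayed)
After 2 (lastChild): meta
After 3 (parentNode): th
After 4 (firstChild): footer
After 5 (lastChild): title
After 6 (previousSibling): h2
After 7 (firstChild): body
After 8 (parentNode): h2
After 9 (parentNode): footer
After 10 (parentNode): th
After 11 (lastChild): meta
After 12 (parentNode): th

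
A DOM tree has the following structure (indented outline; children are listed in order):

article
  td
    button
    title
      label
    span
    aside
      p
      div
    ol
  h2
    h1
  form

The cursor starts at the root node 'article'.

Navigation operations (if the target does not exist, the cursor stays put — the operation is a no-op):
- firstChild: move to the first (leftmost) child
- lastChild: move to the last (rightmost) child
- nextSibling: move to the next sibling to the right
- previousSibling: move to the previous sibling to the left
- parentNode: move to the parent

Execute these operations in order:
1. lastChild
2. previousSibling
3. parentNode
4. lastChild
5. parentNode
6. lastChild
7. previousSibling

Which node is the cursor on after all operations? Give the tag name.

After 1 (lastChild): form
After 2 (previousSibling): h2
After 3 (parentNode): article
After 4 (lastChild): form
After 5 (parentNode): article
After 6 (lastChild): form
After 7 (previousSibling): h2

Answer: h2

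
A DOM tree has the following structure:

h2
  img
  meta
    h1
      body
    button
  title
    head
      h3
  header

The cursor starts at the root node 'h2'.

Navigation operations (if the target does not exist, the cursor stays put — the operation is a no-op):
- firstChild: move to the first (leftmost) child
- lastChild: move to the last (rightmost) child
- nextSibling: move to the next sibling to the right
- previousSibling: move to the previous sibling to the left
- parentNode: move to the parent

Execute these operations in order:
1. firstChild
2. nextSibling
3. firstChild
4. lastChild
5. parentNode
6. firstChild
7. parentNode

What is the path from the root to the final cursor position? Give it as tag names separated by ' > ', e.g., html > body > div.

Answer: h2 > meta > h1

Derivation:
After 1 (firstChild): img
After 2 (nextSibling): meta
After 3 (firstChild): h1
After 4 (lastChild): body
After 5 (parentNode): h1
After 6 (firstChild): body
After 7 (parentNode): h1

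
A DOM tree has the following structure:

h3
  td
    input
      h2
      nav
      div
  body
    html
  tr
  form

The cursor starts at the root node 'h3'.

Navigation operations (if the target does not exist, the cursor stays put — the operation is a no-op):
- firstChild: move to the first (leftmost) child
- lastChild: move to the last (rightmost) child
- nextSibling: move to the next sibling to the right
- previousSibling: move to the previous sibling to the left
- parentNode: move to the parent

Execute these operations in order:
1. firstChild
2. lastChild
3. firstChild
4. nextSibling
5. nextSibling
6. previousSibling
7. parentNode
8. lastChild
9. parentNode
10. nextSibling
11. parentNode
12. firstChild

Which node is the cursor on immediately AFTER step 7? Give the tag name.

Answer: input

Derivation:
After 1 (firstChild): td
After 2 (lastChild): input
After 3 (firstChild): h2
After 4 (nextSibling): nav
After 5 (nextSibling): div
After 6 (previousSibling): nav
After 7 (parentNode): input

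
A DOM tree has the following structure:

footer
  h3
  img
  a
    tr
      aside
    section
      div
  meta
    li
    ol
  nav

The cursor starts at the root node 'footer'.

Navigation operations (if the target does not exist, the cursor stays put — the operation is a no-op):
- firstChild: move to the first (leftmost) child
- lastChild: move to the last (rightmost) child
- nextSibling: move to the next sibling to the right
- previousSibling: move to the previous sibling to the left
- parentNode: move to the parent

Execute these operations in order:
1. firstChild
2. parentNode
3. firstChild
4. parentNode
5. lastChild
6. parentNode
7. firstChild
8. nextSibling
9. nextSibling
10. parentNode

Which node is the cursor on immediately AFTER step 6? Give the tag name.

After 1 (firstChild): h3
After 2 (parentNode): footer
After 3 (firstChild): h3
After 4 (parentNode): footer
After 5 (lastChild): nav
After 6 (parentNode): footer

Answer: footer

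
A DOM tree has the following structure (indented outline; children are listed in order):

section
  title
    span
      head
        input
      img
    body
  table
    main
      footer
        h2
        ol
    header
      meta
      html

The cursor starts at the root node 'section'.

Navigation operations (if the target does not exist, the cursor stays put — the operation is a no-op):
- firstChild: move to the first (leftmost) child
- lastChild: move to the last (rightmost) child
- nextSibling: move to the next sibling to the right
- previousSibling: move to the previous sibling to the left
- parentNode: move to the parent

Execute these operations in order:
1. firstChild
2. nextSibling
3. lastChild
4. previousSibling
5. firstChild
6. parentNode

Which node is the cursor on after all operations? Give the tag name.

After 1 (firstChild): title
After 2 (nextSibling): table
After 3 (lastChild): header
After 4 (previousSibling): main
After 5 (firstChild): footer
After 6 (parentNode): main

Answer: main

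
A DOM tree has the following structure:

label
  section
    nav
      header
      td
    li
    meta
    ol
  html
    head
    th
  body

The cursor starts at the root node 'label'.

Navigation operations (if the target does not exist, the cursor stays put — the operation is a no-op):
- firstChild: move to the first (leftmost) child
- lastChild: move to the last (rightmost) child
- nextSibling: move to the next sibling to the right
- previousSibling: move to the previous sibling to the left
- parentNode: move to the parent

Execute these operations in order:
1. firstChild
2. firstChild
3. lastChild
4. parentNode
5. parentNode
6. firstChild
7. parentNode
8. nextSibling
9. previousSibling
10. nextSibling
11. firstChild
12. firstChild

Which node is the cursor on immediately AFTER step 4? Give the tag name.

Answer: nav

Derivation:
After 1 (firstChild): section
After 2 (firstChild): nav
After 3 (lastChild): td
After 4 (parentNode): nav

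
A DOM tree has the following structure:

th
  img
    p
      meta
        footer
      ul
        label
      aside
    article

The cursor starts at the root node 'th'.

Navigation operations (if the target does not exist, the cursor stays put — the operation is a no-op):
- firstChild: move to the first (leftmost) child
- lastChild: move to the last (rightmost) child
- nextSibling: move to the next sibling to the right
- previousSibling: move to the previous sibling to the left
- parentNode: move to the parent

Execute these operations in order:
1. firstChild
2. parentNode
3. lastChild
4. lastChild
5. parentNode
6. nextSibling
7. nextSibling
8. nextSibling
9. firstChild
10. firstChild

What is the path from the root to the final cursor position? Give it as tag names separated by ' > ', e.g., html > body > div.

After 1 (firstChild): img
After 2 (parentNode): th
After 3 (lastChild): img
After 4 (lastChild): article
After 5 (parentNode): img
After 6 (nextSibling): img (no-op, stayed)
After 7 (nextSibling): img (no-op, stayed)
After 8 (nextSibling): img (no-op, stayed)
After 9 (firstChild): p
After 10 (firstChild): meta

Answer: th > img > p > meta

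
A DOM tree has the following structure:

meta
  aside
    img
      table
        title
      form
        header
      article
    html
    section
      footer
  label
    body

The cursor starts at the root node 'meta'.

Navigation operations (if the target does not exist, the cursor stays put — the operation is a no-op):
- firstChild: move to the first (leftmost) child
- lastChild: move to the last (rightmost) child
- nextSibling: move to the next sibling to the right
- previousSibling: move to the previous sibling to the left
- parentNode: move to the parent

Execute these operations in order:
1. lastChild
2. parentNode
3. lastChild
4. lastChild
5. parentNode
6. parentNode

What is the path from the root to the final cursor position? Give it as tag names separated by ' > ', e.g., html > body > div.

Answer: meta

Derivation:
After 1 (lastChild): label
After 2 (parentNode): meta
After 3 (lastChild): label
After 4 (lastChild): body
After 5 (parentNode): label
After 6 (parentNode): meta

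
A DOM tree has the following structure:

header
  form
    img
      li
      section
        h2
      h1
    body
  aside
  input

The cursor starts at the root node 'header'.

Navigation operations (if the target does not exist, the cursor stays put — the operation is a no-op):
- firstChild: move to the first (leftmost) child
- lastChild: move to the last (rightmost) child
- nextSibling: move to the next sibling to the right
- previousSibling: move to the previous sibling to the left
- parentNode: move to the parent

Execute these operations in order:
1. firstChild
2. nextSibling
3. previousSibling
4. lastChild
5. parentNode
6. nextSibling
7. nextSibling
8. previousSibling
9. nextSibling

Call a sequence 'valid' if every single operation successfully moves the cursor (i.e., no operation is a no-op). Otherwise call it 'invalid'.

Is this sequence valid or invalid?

After 1 (firstChild): form
After 2 (nextSibling): aside
After 3 (previousSibling): form
After 4 (lastChild): body
After 5 (parentNode): form
After 6 (nextSibling): aside
After 7 (nextSibling): input
After 8 (previousSibling): aside
After 9 (nextSibling): input

Answer: valid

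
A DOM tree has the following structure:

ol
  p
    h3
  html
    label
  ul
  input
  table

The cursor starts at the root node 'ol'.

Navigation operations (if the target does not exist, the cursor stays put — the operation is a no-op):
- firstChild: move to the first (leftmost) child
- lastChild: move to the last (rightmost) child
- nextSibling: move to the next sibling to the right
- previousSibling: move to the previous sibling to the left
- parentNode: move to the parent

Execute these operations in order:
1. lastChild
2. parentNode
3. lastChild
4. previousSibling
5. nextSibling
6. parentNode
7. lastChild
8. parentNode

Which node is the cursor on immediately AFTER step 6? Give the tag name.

Answer: ol

Derivation:
After 1 (lastChild): table
After 2 (parentNode): ol
After 3 (lastChild): table
After 4 (previousSibling): input
After 5 (nextSibling): table
After 6 (parentNode): ol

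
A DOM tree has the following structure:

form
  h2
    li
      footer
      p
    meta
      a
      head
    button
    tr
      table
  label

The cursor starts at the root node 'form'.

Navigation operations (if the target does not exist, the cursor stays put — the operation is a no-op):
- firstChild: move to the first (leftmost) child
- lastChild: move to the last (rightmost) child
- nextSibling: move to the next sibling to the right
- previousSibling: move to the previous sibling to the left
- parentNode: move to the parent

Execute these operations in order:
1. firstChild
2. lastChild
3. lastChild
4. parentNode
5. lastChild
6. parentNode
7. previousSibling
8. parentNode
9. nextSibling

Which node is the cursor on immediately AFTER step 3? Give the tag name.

After 1 (firstChild): h2
After 2 (lastChild): tr
After 3 (lastChild): table

Answer: table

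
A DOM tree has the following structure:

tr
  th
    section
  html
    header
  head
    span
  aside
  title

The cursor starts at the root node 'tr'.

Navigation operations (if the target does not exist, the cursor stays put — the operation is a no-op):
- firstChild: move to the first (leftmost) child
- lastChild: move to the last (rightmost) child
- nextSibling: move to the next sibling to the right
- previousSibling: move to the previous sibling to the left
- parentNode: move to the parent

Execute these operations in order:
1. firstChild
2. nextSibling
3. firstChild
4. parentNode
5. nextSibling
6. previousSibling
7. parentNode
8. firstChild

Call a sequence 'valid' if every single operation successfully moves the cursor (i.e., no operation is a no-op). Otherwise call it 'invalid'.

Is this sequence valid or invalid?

After 1 (firstChild): th
After 2 (nextSibling): html
After 3 (firstChild): header
After 4 (parentNode): html
After 5 (nextSibling): head
After 6 (previousSibling): html
After 7 (parentNode): tr
After 8 (firstChild): th

Answer: valid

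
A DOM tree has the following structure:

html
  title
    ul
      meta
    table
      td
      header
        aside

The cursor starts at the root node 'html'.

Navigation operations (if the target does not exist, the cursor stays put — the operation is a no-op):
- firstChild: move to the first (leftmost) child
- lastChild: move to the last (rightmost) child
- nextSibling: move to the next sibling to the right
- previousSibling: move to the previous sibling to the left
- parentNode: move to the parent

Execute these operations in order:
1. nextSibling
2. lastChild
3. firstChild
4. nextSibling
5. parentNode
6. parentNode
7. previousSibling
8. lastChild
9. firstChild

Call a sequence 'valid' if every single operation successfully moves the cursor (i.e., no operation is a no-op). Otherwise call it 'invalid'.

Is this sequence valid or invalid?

After 1 (nextSibling): html (no-op, stayed)
After 2 (lastChild): title
After 3 (firstChild): ul
After 4 (nextSibling): table
After 5 (parentNode): title
After 6 (parentNode): html
After 7 (previousSibling): html (no-op, stayed)
After 8 (lastChild): title
After 9 (firstChild): ul

Answer: invalid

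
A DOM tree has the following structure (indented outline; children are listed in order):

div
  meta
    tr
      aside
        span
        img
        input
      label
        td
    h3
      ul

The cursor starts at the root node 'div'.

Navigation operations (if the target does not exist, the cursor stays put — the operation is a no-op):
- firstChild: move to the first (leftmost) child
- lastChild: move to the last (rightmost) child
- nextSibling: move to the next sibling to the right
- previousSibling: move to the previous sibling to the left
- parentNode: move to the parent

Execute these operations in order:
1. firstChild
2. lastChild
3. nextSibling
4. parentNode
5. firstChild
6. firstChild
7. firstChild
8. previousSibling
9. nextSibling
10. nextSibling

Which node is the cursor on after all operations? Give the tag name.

After 1 (firstChild): meta
After 2 (lastChild): h3
After 3 (nextSibling): h3 (no-op, stayed)
After 4 (parentNode): meta
After 5 (firstChild): tr
After 6 (firstChild): aside
After 7 (firstChild): span
After 8 (previousSibling): span (no-op, stayed)
After 9 (nextSibling): img
After 10 (nextSibling): input

Answer: input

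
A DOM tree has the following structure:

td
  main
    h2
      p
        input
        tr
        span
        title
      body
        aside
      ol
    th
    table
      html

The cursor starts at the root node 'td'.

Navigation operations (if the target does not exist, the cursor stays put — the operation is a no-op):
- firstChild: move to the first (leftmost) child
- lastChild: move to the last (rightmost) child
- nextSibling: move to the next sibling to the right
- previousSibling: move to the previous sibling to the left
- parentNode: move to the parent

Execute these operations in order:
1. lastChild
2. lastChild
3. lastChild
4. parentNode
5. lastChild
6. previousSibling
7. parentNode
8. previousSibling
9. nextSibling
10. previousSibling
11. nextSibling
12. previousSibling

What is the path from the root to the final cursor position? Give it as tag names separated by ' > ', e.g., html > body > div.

After 1 (lastChild): main
After 2 (lastChild): table
After 3 (lastChild): html
After 4 (parentNode): table
After 5 (lastChild): html
After 6 (previousSibling): html (no-op, stayed)
After 7 (parentNode): table
After 8 (previousSibling): th
After 9 (nextSibling): table
After 10 (previousSibling): th
After 11 (nextSibling): table
After 12 (previousSibling): th

Answer: td > main > th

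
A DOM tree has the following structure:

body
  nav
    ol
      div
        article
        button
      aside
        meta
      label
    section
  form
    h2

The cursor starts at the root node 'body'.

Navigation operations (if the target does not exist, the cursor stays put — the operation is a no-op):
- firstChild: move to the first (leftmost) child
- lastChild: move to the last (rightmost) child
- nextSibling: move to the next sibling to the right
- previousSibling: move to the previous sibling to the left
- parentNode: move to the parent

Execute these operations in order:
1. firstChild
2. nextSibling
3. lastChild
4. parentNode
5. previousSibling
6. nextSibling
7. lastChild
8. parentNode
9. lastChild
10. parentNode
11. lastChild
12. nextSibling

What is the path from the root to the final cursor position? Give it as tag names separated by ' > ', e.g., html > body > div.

Answer: body > form > h2

Derivation:
After 1 (firstChild): nav
After 2 (nextSibling): form
After 3 (lastChild): h2
After 4 (parentNode): form
After 5 (previousSibling): nav
After 6 (nextSibling): form
After 7 (lastChild): h2
After 8 (parentNode): form
After 9 (lastChild): h2
After 10 (parentNode): form
After 11 (lastChild): h2
After 12 (nextSibling): h2 (no-op, stayed)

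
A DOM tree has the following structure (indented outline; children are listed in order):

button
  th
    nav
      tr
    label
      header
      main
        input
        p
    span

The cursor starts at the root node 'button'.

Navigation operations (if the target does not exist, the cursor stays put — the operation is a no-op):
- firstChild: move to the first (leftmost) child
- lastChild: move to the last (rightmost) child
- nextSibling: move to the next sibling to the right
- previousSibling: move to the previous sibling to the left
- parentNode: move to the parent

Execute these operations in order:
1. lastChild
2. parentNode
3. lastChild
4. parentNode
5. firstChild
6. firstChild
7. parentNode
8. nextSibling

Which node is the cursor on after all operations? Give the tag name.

Answer: th

Derivation:
After 1 (lastChild): th
After 2 (parentNode): button
After 3 (lastChild): th
After 4 (parentNode): button
After 5 (firstChild): th
After 6 (firstChild): nav
After 7 (parentNode): th
After 8 (nextSibling): th (no-op, stayed)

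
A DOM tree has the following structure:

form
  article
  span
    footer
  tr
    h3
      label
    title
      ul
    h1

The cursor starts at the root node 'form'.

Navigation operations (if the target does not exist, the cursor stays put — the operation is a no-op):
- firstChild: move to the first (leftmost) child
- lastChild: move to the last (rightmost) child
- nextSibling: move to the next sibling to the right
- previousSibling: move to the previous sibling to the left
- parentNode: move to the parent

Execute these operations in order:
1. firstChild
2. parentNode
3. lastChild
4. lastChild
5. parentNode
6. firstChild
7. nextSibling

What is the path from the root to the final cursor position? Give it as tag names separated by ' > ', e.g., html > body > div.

Answer: form > tr > title

Derivation:
After 1 (firstChild): article
After 2 (parentNode): form
After 3 (lastChild): tr
After 4 (lastChild): h1
After 5 (parentNode): tr
After 6 (firstChild): h3
After 7 (nextSibling): title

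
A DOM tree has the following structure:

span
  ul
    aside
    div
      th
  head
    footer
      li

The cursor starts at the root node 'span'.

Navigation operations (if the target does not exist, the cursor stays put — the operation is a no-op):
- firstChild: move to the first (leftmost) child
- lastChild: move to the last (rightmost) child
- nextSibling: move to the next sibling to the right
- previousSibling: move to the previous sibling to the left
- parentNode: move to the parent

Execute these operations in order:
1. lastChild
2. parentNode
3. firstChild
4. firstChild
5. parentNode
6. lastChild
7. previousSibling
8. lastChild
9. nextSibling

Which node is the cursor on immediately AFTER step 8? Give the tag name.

Answer: aside

Derivation:
After 1 (lastChild): head
After 2 (parentNode): span
After 3 (firstChild): ul
After 4 (firstChild): aside
After 5 (parentNode): ul
After 6 (lastChild): div
After 7 (previousSibling): aside
After 8 (lastChild): aside (no-op, stayed)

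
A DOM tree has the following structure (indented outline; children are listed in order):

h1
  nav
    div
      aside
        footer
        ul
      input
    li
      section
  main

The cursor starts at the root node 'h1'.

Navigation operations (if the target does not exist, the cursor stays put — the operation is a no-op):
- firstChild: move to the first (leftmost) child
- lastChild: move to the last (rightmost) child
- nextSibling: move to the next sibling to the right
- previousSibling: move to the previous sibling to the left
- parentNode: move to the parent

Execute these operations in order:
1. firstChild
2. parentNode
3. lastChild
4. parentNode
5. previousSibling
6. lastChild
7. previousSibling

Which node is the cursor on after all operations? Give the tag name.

Answer: nav

Derivation:
After 1 (firstChild): nav
After 2 (parentNode): h1
After 3 (lastChild): main
After 4 (parentNode): h1
After 5 (previousSibling): h1 (no-op, stayed)
After 6 (lastChild): main
After 7 (previousSibling): nav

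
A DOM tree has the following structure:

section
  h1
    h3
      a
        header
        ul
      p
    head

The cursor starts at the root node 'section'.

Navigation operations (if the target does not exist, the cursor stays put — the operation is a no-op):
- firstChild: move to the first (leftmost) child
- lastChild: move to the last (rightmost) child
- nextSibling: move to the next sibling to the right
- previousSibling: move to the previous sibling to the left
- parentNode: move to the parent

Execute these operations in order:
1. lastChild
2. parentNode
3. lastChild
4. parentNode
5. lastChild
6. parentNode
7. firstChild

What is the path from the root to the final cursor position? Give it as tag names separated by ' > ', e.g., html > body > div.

After 1 (lastChild): h1
After 2 (parentNode): section
After 3 (lastChild): h1
After 4 (parentNode): section
After 5 (lastChild): h1
After 6 (parentNode): section
After 7 (firstChild): h1

Answer: section > h1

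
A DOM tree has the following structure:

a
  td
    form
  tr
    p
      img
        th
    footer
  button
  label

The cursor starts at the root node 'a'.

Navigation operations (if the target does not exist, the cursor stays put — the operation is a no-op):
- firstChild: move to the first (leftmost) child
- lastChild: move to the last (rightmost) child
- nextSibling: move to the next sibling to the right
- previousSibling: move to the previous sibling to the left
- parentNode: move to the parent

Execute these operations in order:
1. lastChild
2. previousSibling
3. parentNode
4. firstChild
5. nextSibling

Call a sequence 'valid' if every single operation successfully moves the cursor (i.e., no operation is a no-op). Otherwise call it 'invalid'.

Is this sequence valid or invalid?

Answer: valid

Derivation:
After 1 (lastChild): label
After 2 (previousSibling): button
After 3 (parentNode): a
After 4 (firstChild): td
After 5 (nextSibling): tr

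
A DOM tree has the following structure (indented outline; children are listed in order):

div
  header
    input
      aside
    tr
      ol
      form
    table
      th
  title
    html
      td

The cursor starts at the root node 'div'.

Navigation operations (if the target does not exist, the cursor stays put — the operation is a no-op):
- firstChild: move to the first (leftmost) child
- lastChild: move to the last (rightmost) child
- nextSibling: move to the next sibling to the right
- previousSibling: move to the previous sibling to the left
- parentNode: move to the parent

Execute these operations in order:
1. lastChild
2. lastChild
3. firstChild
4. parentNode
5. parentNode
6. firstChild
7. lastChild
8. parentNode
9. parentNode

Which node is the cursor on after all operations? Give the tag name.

Answer: title

Derivation:
After 1 (lastChild): title
After 2 (lastChild): html
After 3 (firstChild): td
After 4 (parentNode): html
After 5 (parentNode): title
After 6 (firstChild): html
After 7 (lastChild): td
After 8 (parentNode): html
After 9 (parentNode): title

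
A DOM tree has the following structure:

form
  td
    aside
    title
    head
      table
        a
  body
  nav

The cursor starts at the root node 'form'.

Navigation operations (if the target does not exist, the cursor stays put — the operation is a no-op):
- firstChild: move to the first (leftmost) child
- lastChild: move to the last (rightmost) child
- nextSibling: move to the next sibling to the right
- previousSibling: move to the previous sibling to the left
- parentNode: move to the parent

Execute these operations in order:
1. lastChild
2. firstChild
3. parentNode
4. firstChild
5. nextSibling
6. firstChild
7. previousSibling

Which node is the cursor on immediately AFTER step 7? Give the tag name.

After 1 (lastChild): nav
After 2 (firstChild): nav (no-op, stayed)
After 3 (parentNode): form
After 4 (firstChild): td
After 5 (nextSibling): body
After 6 (firstChild): body (no-op, stayed)
After 7 (previousSibling): td

Answer: td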